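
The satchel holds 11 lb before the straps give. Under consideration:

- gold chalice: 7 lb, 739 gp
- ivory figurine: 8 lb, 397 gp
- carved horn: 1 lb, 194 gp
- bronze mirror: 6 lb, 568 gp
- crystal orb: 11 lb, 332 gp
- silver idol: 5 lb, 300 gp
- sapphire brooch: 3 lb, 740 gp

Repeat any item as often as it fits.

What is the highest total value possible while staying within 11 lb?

2608

Density check — sapphire brooch 246.67, carved horn 194.00, gold chalice 105.57 are the best per lb.
2×carved horn + 3×sapphire brooch uses 11 of the 11 lb and totals 2608.
That's the maximum — no swap from here does better than 2608.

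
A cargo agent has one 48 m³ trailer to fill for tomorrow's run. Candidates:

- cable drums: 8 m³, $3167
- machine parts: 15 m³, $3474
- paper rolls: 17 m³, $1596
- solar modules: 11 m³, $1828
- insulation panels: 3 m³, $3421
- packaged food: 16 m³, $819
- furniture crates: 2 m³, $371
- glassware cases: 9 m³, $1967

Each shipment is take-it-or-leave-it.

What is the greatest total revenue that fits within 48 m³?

Cable drums + machine parts + solar modules + insulation panels + furniture crates + glassware cases uses 48 of the 48 m³ and totals 14228.
Nothing else within 48 m³ beats 14228.

14228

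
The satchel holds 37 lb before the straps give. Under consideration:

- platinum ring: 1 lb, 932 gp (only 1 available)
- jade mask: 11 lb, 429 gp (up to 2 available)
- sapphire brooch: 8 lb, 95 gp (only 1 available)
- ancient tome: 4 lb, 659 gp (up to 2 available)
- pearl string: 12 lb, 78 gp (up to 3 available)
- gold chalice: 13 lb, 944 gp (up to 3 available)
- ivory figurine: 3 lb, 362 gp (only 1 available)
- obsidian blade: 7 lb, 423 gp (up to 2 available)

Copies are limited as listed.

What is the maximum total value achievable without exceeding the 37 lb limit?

4138

Ranking by ratio (value/lb): platinum ring 932.00, ancient tome 164.75, ivory figurine 120.67, gold chalice 72.62.
Greedy by ratio would take platinum ring + 2×ancient tome + gold chalice + ivory figurine + obsidian blade: 32 lb used, total 3979.
Replace ivory figurine and obsidian blade with gold chalice: the trade gains 159 net, giving 4138 at 35 lb.
No other feasible combination exceeds 4138.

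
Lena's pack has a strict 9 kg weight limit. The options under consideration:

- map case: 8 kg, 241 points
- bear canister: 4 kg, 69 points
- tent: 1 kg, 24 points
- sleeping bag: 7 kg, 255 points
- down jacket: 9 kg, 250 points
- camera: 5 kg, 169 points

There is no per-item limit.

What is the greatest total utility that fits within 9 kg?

303

Taking 2×tent + sleeping bag: 9 kg used, 303 in utility.
Every other selection either busts 9 kg or fails to beat 303.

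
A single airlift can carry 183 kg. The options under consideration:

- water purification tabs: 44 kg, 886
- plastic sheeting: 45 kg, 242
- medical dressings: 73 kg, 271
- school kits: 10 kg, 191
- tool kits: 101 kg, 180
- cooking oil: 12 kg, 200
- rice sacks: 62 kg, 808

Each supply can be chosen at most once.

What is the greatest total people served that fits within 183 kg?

2327

Water purification tabs + plastic sheeting + school kits + cooking oil + rice sacks uses 173 of the 183 kg and totals 2327.
That's the maximum — no swap from here does better than 2327.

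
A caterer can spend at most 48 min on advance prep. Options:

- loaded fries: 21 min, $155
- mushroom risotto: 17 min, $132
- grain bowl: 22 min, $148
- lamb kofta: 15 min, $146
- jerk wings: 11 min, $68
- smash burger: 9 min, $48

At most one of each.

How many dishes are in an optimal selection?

3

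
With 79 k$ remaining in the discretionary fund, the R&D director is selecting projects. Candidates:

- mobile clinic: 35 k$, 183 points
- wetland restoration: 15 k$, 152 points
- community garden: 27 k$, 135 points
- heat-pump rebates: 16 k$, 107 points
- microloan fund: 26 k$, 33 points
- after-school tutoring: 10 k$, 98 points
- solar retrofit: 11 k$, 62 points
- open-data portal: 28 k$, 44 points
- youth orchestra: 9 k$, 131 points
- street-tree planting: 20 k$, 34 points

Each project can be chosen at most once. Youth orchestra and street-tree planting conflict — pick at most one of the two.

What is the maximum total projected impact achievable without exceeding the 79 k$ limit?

623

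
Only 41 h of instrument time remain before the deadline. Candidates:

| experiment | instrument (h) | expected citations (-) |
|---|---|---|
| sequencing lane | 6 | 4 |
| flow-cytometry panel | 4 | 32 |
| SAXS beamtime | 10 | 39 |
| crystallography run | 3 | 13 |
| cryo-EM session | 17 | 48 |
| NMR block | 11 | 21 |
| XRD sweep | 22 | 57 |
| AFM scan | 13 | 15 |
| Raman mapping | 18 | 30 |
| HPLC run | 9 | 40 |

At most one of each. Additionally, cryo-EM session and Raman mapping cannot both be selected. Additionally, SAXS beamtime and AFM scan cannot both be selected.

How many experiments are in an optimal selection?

4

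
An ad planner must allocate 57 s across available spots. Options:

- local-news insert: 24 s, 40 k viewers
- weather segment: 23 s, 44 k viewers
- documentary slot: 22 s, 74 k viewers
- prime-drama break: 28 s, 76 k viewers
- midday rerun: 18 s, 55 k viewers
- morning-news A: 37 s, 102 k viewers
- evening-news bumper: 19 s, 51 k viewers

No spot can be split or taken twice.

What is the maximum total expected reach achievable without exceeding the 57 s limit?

By expected reach per s: documentary slot 3.36, midday rerun 3.06, morning-news A 2.76 lead.
A density-first pass picks documentary slot + midday rerun — 129 at 40 s.
The 22 s tied up in documentary slot is better spent on morning-news A — total rises to 157 (55 s).

157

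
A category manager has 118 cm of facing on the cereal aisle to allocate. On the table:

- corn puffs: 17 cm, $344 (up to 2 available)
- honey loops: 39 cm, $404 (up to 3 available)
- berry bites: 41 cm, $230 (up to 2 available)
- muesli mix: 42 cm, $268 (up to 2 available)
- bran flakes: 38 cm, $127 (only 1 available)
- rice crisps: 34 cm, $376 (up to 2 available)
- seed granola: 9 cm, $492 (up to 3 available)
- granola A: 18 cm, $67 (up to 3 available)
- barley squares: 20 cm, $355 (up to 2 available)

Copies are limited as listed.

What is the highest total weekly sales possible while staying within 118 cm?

Ranking by ratio (weekly sales/cm): seed granola 54.67, corn puffs 20.24, barley squares 17.75, rice crisps 11.06.
Filling by ratio: 2×corn puffs + 3×seed granola + 2×barley squares for 2874, with 17 cm left unused.
Dropping corn puffs frees 17 cm; slotting in rice crisps (34 cm) lifts the total to 2906 at 118 cm.
Nothing else within 118 cm beats 2906.

2906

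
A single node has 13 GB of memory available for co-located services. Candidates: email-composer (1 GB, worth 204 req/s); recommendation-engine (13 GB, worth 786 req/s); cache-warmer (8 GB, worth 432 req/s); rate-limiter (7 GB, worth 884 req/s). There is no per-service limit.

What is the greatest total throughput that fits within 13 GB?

2652

Density check — email-composer 204.00, rate-limiter 126.29, recommendation-engine 60.46 are the best per GB.
Best packing: 13×email-composer — 13 GB, 2652 total.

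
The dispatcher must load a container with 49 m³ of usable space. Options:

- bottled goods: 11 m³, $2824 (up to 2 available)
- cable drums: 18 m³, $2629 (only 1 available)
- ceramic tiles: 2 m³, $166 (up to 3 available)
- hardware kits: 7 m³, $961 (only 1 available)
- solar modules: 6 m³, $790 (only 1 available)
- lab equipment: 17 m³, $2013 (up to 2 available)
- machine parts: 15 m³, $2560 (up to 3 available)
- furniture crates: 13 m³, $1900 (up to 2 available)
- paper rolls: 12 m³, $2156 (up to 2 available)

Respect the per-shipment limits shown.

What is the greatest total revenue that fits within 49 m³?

10364

Filling by ratio: 2×bottled goods + ceramic tiles + 2×paper rolls for 10126, with 1 m³ left unused.
Replace ceramic tiles and paper rolls with machine parts: the trade gains 238 net, giving 10364 at 49 m³.
No other feasible combination exceeds 10364.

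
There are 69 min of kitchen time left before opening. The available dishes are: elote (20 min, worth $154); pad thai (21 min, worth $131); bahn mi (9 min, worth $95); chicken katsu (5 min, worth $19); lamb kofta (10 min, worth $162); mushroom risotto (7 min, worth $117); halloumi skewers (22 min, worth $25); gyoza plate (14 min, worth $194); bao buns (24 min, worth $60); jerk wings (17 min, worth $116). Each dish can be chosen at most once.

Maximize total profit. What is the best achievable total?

Ranking by ratio (profit/min): mushroom risotto 16.71, lamb kofta 16.20, gyoza plate 13.86, bahn mi 10.56.
Taking the top-ratio dishes first gives elote + bahn mi + chicken katsu + lamb kofta + mushroom risotto + gyoza plate for 741 (65 min).
Replace bahn mi and chicken katsu with jerk wings: the trade gains 2 net, giving 743 at 68 min.

743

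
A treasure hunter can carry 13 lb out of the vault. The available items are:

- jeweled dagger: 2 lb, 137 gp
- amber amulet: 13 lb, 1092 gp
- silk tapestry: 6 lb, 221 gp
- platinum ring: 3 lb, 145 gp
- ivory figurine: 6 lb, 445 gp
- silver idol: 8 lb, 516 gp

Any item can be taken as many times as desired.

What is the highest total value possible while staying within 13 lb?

1092

Taking amber amulet: 13 lb used, 1092 in value.
That's the maximum — no swap from here does better than 1092.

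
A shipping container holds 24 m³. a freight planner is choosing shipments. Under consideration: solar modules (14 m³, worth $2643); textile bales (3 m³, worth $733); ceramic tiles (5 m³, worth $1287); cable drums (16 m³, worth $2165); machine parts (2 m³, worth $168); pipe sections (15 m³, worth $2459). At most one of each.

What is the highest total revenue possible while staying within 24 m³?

4831

Taking solar modules + textile bales + ceramic tiles + machine parts: 24 m³ used, 4831 in revenue.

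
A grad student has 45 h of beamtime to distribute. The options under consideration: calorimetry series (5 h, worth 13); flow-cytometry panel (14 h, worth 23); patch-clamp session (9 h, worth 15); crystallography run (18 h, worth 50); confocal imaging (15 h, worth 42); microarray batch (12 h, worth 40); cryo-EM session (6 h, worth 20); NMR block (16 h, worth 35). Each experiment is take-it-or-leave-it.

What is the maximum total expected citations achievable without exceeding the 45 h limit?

132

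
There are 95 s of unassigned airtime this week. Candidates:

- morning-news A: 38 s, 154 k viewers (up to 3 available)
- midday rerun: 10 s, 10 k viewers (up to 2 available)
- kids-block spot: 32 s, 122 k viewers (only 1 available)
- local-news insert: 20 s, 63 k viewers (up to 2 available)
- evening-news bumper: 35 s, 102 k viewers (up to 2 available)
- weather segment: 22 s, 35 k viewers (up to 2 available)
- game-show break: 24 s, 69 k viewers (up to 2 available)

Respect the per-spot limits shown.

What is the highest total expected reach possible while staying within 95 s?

345

Taking the top-ratio spots first gives 2×morning-news A + midday rerun for 318 (86 s).
The 48 s tied up in morning-news A and midday rerun is better spent on kids-block spot + game-show break — total rises to 345 (94 s).
Every other selection either busts 95 s or exceeds an availability limit or fails to beat 345.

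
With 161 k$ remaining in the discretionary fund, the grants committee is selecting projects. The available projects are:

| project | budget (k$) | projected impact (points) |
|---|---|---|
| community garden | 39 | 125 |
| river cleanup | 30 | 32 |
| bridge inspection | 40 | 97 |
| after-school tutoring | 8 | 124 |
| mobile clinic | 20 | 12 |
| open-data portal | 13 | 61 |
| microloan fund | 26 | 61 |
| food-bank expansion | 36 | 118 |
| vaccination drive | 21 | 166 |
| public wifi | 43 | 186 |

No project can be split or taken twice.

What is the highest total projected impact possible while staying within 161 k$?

780

Ranking by ratio (projected impact/k$): after-school tutoring 15.50, vaccination drive 7.90, open-data portal 4.69.
The ratio ordering already packs tightly: community garden + after-school tutoring + open-data portal + food-bank expansion + vaccination drive + public wifi, 160 k$, 780.
Runner-up bridge inspection + after-school tutoring + open-data portal + food-bank expansion + vaccination drive + public wifi tops out at 752.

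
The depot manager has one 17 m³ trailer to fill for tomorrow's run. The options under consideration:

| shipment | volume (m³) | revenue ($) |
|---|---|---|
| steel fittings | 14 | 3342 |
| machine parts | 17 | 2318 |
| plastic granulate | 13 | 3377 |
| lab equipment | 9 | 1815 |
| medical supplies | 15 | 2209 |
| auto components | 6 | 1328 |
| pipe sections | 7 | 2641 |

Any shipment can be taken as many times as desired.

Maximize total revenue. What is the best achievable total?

The ratio ordering already packs tightly: 2×pipe sections, 14 m³, 5282.
No other feasible combination exceeds 5282.

5282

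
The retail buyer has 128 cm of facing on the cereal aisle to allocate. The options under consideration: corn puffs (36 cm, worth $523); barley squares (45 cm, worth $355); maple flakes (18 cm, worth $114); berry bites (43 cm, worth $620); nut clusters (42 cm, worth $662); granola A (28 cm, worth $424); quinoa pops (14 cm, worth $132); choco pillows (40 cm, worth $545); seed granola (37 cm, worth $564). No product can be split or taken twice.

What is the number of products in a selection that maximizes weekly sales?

3

The maximum weekly sales within 128 cm is 1846.
berry bites + nut clusters + seed granola hits 1846 at 122 cm.
All optima have 3 products.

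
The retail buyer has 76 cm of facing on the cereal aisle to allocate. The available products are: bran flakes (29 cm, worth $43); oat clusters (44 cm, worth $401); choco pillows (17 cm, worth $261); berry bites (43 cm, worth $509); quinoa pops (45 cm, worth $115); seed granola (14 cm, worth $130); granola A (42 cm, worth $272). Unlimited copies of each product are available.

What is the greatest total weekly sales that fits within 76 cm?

Best packing: 4×choco pillows — 68 cm, 1044 total.
Nothing else within 76 cm beats 1044.

1044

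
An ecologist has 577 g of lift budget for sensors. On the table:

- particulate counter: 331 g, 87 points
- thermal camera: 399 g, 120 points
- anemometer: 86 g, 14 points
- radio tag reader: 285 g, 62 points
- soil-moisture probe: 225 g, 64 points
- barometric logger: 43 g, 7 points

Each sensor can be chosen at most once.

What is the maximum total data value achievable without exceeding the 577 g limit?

Greedy by ratio would take thermal camera + anemometer + barometric logger: 528 g used, total 141.
Using the slack differently, particulate counter + soil-moisture probe comes to 151 at 556 g.

151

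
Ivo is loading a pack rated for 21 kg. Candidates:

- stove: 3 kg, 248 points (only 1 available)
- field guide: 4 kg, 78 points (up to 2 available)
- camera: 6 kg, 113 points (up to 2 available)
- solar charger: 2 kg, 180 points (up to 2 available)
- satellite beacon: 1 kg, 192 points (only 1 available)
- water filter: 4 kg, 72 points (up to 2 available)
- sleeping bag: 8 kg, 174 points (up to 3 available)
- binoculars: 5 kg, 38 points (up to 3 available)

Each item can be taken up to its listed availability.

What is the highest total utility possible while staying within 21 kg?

1052

Taking stove + field guide + 2×solar charger + satellite beacon + sleeping bag: 20 kg used, 1052 in utility.
No other feasible combination exceeds 1052.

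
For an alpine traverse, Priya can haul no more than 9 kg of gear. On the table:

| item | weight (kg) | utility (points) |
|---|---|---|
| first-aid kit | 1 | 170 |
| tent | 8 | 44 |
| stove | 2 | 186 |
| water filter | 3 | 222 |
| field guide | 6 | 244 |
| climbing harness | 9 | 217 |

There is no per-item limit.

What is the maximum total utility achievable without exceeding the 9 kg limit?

1530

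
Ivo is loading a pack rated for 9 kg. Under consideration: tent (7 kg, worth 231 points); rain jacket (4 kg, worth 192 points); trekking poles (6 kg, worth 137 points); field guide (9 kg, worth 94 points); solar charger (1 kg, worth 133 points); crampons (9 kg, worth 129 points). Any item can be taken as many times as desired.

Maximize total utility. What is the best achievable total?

Ranking by ratio (utility/kg): solar charger 133.00, rain jacket 48.00, tent 33.00.
The ratio ordering already packs tightly: 9×solar charger, 9 kg, 1197.

1197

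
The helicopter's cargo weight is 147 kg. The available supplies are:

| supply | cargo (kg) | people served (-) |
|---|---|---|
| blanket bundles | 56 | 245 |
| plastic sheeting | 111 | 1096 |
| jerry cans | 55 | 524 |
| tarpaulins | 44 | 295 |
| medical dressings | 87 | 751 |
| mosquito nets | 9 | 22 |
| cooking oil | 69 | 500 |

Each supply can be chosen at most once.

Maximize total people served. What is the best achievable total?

1275

Taking the top-ratio supplies first gives plastic sheeting + mosquito nets for 1118 (120 kg).
The 120 kg tied up in plastic sheeting and mosquito nets is better spent on jerry cans + medical dressings — total rises to 1275 (142 kg).
Next best is plastic sheeting + mosquito nets at 1118 (120 kg) — short by 157.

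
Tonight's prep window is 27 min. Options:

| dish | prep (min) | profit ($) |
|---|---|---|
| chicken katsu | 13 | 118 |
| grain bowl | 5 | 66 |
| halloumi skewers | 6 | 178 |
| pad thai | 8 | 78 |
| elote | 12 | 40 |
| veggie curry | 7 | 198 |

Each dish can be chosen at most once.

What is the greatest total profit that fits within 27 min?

520

Grain bowl + halloumi skewers + pad thai + veggie curry uses 26 of the 27 min and totals 520.
That's the maximum — no swap from here does better than 520.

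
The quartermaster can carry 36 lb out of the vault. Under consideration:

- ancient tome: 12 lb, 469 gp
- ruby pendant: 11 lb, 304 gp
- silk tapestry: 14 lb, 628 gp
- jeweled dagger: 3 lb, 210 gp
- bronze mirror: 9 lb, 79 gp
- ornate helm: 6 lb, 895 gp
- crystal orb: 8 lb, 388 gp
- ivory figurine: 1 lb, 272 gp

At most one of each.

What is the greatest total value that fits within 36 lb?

2474

By value per lb: ivory figurine 272.00, ornate helm 149.17, jeweled dagger 70.00 lead.
Greedy by ratio would take silk tapestry + jeweled dagger + ornate helm + crystal orb + ivory figurine: 32 lb used, total 2393.
Dropping crystal orb frees 8 lb; slotting in ancient tome (12 lb) lifts the total to 2474 at 36 lb.
The closest alternative, silk tapestry + jeweled dagger + ornate helm + crystal orb + ivory figurine, reaches only 2393.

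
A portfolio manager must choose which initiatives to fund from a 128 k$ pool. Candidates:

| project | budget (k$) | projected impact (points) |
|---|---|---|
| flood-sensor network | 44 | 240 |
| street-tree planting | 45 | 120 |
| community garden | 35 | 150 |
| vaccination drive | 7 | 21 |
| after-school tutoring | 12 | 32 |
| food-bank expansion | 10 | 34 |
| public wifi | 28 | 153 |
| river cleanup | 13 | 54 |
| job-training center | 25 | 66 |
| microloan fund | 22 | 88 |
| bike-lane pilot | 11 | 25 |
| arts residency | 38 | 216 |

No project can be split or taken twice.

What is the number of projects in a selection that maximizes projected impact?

5

The maximum projected impact within 128 k$ is 664.
flood-sensor network + vaccination drive + food-bank expansion + public wifi + arts residency hits 664 at 127 k$.
All optima have 5 projects.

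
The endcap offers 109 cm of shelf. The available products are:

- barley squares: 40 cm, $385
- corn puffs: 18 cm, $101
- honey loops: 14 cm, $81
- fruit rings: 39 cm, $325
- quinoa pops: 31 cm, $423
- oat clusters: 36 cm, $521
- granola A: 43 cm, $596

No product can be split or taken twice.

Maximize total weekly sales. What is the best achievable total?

1329

Greedy by ratio would take honey loops + oat clusters + granola A: 93 cm used, total 1198.
Dropping honey loops and granola A frees 57 cm; slotting in barley squares + quinoa pops (71 cm) lifts the total to 1329 at 107 cm.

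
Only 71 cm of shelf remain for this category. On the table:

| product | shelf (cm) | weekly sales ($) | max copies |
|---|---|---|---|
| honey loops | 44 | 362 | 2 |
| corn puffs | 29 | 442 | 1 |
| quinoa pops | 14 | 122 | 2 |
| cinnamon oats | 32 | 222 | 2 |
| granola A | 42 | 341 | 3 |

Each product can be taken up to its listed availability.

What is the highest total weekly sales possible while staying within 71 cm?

A density-first pass picks corn puffs + 2×quinoa pops — 686 at 57 cm.
The 28 cm tied up in 2×quinoa pops is better spent on granola A — total rises to 783 (71 cm).
No other feasible combination exceeds 783.

783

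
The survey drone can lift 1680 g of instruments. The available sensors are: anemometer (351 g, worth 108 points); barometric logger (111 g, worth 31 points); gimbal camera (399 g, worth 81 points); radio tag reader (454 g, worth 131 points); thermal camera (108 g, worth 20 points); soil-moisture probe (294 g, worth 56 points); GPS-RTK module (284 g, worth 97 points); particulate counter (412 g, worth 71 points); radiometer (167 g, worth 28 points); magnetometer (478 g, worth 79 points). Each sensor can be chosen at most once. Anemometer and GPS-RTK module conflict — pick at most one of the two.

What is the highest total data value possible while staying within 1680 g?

416

Barometric logger + gimbal camera + radio tag reader + thermal camera + soil-moisture probe + GPS-RTK module uses 1650 of the 1680 g and totals 416.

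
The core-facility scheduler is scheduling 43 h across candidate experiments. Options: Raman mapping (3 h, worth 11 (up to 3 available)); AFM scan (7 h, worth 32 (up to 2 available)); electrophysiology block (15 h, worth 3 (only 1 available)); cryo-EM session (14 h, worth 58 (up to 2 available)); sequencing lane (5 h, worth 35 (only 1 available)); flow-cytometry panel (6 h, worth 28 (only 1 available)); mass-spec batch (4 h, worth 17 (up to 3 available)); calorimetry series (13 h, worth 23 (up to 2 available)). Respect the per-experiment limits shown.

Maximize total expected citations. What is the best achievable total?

By expected citations per h: sequencing lane 7.00, flow-cytometry panel 4.67, AFM scan 4.57 lead.
Taking the top-ratio experiments first gives 2×Raman mapping + 2×AFM scan + sequencing lane + flow-cytometry panel + 3×mass-spec batch for 200 (43 h).
The 14 h tied up in 2×Raman mapping and 2×mass-spec batch is better spent on cryo-EM session — total rises to 202 (43 h).
Nothing else within 43 h beats 202.

202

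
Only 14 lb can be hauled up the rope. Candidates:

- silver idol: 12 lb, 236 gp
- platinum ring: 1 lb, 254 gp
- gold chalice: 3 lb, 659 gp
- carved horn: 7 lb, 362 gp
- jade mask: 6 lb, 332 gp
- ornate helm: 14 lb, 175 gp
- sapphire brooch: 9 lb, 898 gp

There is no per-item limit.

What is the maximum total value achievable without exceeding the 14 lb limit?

3556

Taking 14×platinum ring: 14 lb used, 3556 in value.
Every other selection either busts 14 lb or fails to beat 3556.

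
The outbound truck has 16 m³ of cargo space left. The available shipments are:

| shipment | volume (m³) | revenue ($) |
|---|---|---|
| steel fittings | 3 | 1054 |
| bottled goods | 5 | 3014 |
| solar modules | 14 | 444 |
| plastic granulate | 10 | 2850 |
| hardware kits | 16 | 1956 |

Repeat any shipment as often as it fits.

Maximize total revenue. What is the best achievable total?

9042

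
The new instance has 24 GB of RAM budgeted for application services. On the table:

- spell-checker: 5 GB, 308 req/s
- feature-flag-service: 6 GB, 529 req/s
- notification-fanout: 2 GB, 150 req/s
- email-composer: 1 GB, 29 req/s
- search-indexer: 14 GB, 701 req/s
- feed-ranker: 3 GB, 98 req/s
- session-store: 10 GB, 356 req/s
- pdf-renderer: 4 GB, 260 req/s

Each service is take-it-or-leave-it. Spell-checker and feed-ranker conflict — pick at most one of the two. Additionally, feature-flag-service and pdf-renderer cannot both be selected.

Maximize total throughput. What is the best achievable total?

1409

Feature-flag-service + notification-fanout + email-composer + search-indexer uses 23 of the 24 GB and totals 1409.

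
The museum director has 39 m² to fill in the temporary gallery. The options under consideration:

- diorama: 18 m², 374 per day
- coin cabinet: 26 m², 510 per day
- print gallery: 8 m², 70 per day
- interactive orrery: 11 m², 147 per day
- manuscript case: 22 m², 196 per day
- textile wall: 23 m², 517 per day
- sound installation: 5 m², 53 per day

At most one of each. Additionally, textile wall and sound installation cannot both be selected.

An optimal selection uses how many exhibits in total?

Optimal total is 664.
interactive orrery + textile wall hits 664 at 34 m².
Any selection reaching 664 contains exactly 2 exhibits.

2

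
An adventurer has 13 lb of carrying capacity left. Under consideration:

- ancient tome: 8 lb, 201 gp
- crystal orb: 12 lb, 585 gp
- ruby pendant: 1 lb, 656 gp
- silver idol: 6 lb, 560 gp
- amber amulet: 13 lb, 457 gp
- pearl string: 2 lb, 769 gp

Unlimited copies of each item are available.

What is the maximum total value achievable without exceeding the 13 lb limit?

8528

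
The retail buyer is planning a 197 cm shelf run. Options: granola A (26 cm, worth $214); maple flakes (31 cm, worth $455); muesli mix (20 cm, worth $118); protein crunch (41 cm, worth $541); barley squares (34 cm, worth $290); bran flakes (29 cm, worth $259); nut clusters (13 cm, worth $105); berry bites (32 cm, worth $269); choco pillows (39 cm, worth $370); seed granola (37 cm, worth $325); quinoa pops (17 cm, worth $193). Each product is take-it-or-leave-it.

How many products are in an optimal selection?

The maximum weekly sales within 197 cm is 2153.
One optimal bundle: maple flakes + protein crunch + berry bites + choco pillows + seed granola + quinoa pops (197 cm).
Every optimal selection uses 6 products.

6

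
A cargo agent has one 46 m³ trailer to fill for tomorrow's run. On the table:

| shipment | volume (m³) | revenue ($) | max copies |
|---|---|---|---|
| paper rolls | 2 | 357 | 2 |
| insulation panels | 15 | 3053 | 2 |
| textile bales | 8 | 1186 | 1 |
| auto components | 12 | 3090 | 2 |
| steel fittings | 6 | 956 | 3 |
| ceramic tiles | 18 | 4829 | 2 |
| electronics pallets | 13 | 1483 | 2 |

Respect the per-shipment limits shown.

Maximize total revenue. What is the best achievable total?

Greedy by ratio would take 2×paper rolls + steel fittings + 2×ceramic tiles: 46 m³ used, total 11328.
Dropping steel fittings and ceramic tiles frees 24 m³; slotting in 2×auto components (24 m³) lifts the total to 11723 at 46 m³.
No other feasible combination exceeds 11723.

11723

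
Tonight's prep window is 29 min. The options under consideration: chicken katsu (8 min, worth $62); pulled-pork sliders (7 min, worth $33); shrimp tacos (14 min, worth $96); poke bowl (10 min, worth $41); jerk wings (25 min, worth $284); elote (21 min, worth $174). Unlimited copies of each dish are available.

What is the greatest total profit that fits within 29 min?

Best packing: jerk wings — 25 min, 284 total.

284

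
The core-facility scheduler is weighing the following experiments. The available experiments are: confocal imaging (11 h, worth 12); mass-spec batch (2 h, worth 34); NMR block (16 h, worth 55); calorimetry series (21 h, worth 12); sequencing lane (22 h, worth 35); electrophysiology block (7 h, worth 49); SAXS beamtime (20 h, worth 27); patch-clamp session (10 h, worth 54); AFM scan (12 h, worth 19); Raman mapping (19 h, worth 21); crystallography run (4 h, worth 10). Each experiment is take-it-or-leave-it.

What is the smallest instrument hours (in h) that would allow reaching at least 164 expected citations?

Look for the lowest-instrument combination reaching 164.
Taking mass-spec batch + NMR block + electrophysiology block + patch-clamp session gives 192 (≥ 164) for 35 h.
Below 35 h the best achievable stays under 164.

35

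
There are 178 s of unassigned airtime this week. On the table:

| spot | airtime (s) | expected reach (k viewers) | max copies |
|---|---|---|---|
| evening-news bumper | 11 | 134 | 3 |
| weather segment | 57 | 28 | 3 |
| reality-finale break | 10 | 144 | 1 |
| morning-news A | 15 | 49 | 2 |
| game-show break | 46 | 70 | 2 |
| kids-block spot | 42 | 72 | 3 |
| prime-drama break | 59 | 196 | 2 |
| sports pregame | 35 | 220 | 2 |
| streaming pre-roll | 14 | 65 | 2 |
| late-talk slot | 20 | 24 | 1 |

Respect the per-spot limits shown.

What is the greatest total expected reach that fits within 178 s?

1214

By expected reach per s: reality-finale break 14.40, evening-news bumper 12.18, sports pregame 6.29 lead.
3×evening-news bumper + reality-finale break + 2×morning-news A + 2×sports pregame + 2×streaming pre-roll uses 171 of the 178 s and totals 1214.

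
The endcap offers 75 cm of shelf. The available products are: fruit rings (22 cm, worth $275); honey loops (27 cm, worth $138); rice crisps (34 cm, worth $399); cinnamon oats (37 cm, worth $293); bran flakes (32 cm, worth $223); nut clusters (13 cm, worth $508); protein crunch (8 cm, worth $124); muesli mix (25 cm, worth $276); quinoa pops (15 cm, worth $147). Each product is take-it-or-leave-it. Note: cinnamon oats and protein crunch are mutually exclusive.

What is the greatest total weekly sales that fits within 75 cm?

A density-first pass picks fruit rings + nut clusters + protein crunch + muesli mix — 1183 at 68 cm.
Replace protein crunch with quinoa pops: the trade gains 23 net, giving 1206 at 75 cm.
Every other selection either busts 75 cm or breaks a pairing rule or fails to beat 1206.

1206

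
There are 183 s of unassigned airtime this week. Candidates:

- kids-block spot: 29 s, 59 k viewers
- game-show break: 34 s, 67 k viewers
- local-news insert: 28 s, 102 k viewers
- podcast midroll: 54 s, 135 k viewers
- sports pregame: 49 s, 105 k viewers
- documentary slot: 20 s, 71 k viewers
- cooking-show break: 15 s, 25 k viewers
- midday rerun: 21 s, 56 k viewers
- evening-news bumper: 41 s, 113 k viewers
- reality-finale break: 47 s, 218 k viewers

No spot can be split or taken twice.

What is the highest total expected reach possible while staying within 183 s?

A density-first pass picks local-news insert + documentary slot + cooking-show break + midday rerun + evening-news bumper + reality-finale break — 585 at 172 s.
But game-show break + local-news insert + podcast midroll + documentary slot + reality-finale break fits in 183 s and reaches 593.
Podcast midroll + documentary slot + midday rerun + evening-news bumper + reality-finale break (183 s) also reaches 593 — a tie, but nothing goes higher.

593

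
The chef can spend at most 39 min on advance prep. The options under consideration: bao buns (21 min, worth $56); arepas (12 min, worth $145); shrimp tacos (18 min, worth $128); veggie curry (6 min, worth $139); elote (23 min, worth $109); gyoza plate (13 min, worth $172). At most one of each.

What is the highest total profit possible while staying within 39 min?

Taking arepas + veggie curry + gyoza plate: 31 min used, 456 in profit.
Runner-up shrimp tacos + veggie curry + gyoza plate tops out at 439.

456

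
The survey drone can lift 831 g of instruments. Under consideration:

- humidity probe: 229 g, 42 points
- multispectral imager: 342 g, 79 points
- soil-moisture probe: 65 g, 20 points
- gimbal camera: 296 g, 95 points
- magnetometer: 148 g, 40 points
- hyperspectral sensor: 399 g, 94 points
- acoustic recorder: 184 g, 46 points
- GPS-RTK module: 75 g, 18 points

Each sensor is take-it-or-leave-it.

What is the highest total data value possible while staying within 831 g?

220

Ranking by ratio (data value/g): gimbal camera 0.32, soil-moisture probe 0.31, magnetometer 0.27.
A density-first pass picks soil-moisture probe + gimbal camera + magnetometer + acoustic recorder + GPS-RTK module — 219 at 768 g.
Dropping soil-moisture probe and magnetometer and GPS-RTK module frees 288 g; slotting in multispectral imager (342 g) lifts the total to 220 at 822 g.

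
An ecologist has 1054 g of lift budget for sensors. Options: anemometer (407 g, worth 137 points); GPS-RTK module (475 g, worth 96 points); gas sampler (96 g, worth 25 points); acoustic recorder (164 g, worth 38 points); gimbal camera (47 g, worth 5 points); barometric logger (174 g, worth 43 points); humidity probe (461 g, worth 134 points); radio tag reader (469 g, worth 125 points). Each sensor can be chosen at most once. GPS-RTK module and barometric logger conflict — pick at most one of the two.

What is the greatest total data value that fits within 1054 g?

The ratio heuristic lands on anemometer + gas sampler + gimbal camera + humidity probe (301) but leaves 43 g idle.
The 143 g tied up in gas sampler and gimbal camera is better spent on barometric logger — total rises to 314 (1042 g).
Nothing else feasible within 1054 g beats 314.

314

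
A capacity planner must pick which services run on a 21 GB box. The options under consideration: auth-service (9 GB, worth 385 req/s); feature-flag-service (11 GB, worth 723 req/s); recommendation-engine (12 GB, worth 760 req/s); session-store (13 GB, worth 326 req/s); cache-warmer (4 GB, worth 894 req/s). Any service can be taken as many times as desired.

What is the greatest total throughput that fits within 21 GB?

4470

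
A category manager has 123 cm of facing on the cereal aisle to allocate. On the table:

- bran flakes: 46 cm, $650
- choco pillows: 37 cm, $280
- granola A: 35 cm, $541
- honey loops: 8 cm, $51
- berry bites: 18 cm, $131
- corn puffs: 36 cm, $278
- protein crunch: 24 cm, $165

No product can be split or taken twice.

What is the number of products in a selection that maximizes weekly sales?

The maximum weekly sales within 123 cm is 1487.
One optimal bundle: bran flakes + granola A + berry bites + protein crunch (123 cm).
Any selection reaching 1487 contains exactly 4 products.

4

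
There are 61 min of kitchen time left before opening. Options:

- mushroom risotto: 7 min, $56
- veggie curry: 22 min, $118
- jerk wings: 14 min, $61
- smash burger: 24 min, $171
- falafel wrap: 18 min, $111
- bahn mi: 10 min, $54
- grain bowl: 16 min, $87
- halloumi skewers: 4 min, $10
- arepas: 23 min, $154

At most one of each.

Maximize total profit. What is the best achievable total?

392

Taking the top-ratio dishes first gives mushroom risotto + smash burger + halloumi skewers + arepas for 391 (58 min).
Replace halloumi skewers and arepas with falafel wrap + bahn mi: the trade gains 1 net, giving 392 at 59 min.
That's the maximum — no swap from here does better than 392.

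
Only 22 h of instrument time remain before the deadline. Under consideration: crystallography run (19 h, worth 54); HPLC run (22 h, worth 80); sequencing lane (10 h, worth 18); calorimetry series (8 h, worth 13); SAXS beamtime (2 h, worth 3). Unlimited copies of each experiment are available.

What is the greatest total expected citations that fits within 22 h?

By expected citations per h: HPLC run 3.64, crystallography run 2.84, sequencing lane 1.80 lead.
Best packing: HPLC run — 22 h, 80 total.

80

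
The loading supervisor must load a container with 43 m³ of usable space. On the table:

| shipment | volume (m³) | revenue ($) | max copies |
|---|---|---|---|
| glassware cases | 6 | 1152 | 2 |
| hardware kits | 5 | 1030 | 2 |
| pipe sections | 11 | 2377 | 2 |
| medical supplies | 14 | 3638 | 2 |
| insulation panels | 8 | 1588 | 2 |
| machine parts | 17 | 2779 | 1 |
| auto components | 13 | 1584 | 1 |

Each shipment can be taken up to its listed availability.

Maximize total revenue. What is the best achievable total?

10016

Ranking by ratio (revenue/m³): medical supplies 259.86, pipe sections 216.09, hardware kits 206.00.
Greedy by ratio would take pipe sections + 2×medical supplies: 39 m³ used, total 9653.
The 11 m³ tied up in pipe sections is better spent on glassware cases + insulation panels — total rises to 10016 (42 m³).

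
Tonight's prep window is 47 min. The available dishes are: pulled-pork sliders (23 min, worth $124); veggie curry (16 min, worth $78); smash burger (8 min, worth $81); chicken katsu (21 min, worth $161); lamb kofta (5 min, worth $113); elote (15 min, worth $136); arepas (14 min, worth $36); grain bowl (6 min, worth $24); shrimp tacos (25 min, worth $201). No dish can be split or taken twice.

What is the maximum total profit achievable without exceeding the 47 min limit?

Ranking by ratio (profit/min): lamb kofta 22.60, smash burger 10.12, elote 9.07, shrimp tacos 8.04.
Greedy by ratio would take veggie curry + smash burger + lamb kofta + elote: 44 min used, total 408.
Replace veggie curry and smash burger with shrimp tacos: the trade gains 42 net, giving 450 at 45 min.
Nothing else within 47 min beats 450.

450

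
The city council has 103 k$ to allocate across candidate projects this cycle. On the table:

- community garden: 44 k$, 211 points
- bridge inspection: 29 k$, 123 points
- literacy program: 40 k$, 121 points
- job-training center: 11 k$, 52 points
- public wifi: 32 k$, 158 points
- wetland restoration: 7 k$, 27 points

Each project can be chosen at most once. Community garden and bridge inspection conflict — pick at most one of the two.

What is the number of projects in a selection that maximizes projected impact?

4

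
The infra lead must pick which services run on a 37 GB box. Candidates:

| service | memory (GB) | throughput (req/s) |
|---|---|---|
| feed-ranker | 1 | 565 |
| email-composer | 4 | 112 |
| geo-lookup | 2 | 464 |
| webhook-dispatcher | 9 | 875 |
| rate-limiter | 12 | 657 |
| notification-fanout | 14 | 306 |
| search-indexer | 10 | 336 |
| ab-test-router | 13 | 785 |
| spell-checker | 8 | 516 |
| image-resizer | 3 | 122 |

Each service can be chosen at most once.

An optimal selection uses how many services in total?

5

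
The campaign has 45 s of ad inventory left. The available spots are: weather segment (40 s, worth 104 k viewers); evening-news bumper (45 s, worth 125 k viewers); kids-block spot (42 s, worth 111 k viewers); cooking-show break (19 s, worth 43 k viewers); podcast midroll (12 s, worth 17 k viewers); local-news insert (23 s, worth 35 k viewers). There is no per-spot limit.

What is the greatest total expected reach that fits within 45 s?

125

Best packing: evening-news bumper — 45 s, 125 total.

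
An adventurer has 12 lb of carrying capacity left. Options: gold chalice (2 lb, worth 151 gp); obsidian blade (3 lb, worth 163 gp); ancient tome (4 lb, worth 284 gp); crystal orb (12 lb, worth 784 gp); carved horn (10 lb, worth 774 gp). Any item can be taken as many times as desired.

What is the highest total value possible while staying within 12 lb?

Best packing: gold chalice + carved horn — 12 lb, 925 total.

925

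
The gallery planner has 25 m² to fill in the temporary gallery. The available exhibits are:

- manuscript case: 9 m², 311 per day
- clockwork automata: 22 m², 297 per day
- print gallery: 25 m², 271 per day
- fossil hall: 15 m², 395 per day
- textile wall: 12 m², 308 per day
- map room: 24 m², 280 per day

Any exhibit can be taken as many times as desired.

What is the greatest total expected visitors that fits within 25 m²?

By expected visitors per m²: manuscript case 34.56, fossil hall 26.33, textile wall 25.67, clockwork automata 13.50 lead.
Filling by ratio: 2×manuscript case for 622, with 7 m² left unused.
Replace manuscript case with fossil hall: the trade gains 84 net, giving 706 at 24 m².
Every other selection either busts 25 m² or fails to beat 706.

706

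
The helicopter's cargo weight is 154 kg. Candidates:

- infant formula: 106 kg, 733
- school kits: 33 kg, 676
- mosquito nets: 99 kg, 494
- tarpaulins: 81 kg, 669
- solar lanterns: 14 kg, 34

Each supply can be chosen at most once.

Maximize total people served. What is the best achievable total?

By people served per kg: school kits 20.48, tarpaulins 8.26, infant formula 6.92, mosquito nets 4.99 lead.
Greedy by ratio would take school kits + tarpaulins + solar lanterns: 128 kg used, total 1379.
The 81 kg tied up in tarpaulins is better spent on infant formula — total rises to 1443 (153 kg).

1443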